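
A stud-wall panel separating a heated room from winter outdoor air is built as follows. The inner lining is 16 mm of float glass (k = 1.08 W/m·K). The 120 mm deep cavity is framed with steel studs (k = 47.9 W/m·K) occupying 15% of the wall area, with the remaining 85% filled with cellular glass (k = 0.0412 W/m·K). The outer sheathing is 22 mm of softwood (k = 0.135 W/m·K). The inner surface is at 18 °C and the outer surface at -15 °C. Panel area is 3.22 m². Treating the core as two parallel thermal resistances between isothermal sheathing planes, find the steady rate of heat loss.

Q ≈ 547 W

Sheathing layers in series; stud and cavity paths in parallel between them.
R_inner = 0.016/(1.08×3.22) = 0.004601 K/W
R_stud  = 0.12/(47.9×0.15×3.22) = 0.005187 K/W
R_cav   = 0.12/(0.0412×0.85×3.22) = 1.064 K/W
1/R_core = 1/R_stud + 1/R_cav → R_core = 0.005162 K/W
R_outer = 0.022/(0.135×3.22) = 0.05061 K/W
R_total = 0.06037 K/W
Q = ΔT/R_total = 33/0.06037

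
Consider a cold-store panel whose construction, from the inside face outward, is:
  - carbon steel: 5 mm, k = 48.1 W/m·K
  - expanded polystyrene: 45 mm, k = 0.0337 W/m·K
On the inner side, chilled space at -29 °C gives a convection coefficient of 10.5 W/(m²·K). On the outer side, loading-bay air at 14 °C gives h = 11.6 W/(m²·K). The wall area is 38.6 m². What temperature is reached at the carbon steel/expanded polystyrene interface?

T ≈ -26.3 °C

Model the wall as resistances in series:
R_inner film = 1/(h_i·A) = 1/(10.5×38.6) = 0.002467 K/W
R_carbon steel = L/(kA) = 0.005/(48.1×38.6) = 2.693×10^-6 K/W
R_expanded polystyrene = L/(kA) = 0.045/(0.0337×38.6) = 0.03459 K/W
R_outer film = 1/(h_o·A) = 1/(11.6×38.6) = 0.002233 K/W
R_total = 0.0393 K/W;  Q = ΔT/R_total = 43/0.0393 = 1094 W
T_interface = T_inner + Q·ΣR(inner→interface) = -29 + 1090×0.00247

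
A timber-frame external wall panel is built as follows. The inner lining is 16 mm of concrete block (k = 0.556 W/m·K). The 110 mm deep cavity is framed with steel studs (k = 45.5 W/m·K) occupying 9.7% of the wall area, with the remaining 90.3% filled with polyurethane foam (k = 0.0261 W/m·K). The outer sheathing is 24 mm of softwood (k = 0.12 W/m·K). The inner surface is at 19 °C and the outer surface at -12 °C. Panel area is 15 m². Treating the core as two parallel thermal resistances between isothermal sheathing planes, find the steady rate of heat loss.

Q ≈ 1830 W

Sheathing layers in series; stud and cavity paths in parallel between them.
R_inner = 0.016/(0.556×15) = 0.001918 K/W
R_stud  = 0.11/(45.5×0.097×15) = 0.001662 K/W
R_cav   = 0.11/(0.0261×0.903×15) = 0.3112 K/W
1/R_core = 1/R_stud + 1/R_cav → R_core = 0.001653 K/W
R_outer = 0.024/(0.12×15) = 0.01333 K/W
R_total = 0.0169 K/W
Q = ΔT/R_total = 31/0.0169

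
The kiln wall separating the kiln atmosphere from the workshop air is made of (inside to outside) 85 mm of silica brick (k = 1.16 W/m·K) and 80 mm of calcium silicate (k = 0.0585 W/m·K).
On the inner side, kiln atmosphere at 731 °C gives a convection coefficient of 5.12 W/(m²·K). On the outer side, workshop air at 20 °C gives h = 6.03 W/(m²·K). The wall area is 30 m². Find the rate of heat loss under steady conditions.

Q ≈ 11800 W

Treating each layer as a thermal resistance in series:
R_inner film = 1/(h_i·A) = 1/(5.12×30) = 0.00651 K/W
R_silica brick = L/(kA) = 0.085/(1.16×30) = 0.002443 K/W
R_calcium silicate = L/(kA) = 0.08/(0.0585×30) = 0.04558 K/W
R_outer film = 1/(h_o·A) = 1/(6.03×30) = 0.005528 K/W
R_total = 0.06006 K/W
Q = ΔT / R_total = 711 / 0.06006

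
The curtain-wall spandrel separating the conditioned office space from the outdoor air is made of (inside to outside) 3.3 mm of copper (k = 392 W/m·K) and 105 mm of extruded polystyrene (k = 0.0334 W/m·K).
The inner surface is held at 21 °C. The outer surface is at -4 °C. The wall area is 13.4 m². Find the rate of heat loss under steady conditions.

Using the resistance-network approach (series):
R_copper = L/(kA) = 0.0033/(392×13.4) = 6.282×10^-7 K/W
R_extruded polystyrene = L/(kA) = 0.105/(0.0334×13.4) = 0.2346 K/W
R_total = 0.2346 K/W
Q = ΔT / R_total = 25 / 0.2346

Q ≈ 107 W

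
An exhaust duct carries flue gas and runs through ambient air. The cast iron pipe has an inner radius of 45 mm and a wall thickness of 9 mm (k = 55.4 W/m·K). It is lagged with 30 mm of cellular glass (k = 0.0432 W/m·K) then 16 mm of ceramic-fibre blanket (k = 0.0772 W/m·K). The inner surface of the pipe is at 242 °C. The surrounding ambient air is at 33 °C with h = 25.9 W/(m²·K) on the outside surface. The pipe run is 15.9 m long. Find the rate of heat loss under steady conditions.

Q ≈ 1620 W

For a radial system each layer contributes R = ln(r_out/r_in)/(2πkL); films add R = 1/(hA).
R_cast iron pipe wall = ln(54/45)/(2π×55.4×15.9) = 3.294×10^-5 K/W
R_cellular glass = ln(84/54)/(2π×0.0432×15.9) = 0.1024 K/W
R_ceramic-fibre blanket = ln(100/84)/(2π×0.0772×15.9) = 0.02261 K/W
R_outer film = 1/(h_o·2πr_oL) = 1/(25.9×2π×0.1×15.9) = 0.003865 K/W
R_total = 0.1289 K/W
Q = ΔT/R_total = 209/0.1289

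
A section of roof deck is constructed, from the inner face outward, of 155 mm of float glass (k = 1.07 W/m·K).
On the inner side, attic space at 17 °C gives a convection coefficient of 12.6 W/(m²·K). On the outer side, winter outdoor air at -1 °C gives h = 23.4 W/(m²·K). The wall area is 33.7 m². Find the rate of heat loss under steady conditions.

Using the resistance-network approach (series):
R_inner film = 1/(h_i·A) = 1/(12.6×33.7) = 0.002355 K/W
R_float glass = L/(kA) = 0.155/(1.07×33.7) = 0.004299 K/W
R_outer film = 1/(h_o·A) = 1/(23.4×33.7) = 0.001268 K/W
R_total = 0.007922 K/W
Q = ΔT / R_total = 18 / 0.007922

Q ≈ 2270 W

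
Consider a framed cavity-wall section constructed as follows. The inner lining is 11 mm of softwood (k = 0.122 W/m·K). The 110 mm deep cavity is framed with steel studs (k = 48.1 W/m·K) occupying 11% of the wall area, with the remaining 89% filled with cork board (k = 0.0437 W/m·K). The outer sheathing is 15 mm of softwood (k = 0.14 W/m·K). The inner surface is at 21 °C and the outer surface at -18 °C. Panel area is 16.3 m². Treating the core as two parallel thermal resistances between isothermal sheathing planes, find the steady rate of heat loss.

Q ≈ 2920 W

Sheathing layers in series; stud and cavity paths in parallel between them.
R_inner = 0.011/(0.122×16.3) = 0.005532 K/W
R_stud  = 0.11/(48.1×0.11×16.3) = 0.001275 K/W
R_cav   = 0.11/(0.0437×0.89×16.3) = 0.1735 K/W
1/R_core = 1/R_stud + 1/R_cav → R_core = 0.001266 K/W
R_outer = 0.015/(0.14×16.3) = 0.006573 K/W
R_total = 0.01337 K/W
Q = ΔT/R_total = 39/0.01337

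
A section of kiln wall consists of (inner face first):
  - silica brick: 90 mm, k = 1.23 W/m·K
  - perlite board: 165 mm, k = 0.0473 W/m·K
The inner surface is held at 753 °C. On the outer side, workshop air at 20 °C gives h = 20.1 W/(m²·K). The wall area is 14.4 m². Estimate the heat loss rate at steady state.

Series thermal resistances:
R_silica brick = L/(kA) = 0.09/(1.23×14.4) = 0.005081 K/W
R_perlite board = L/(kA) = 0.165/(0.0473×14.4) = 0.2422 K/W
R_outer film = 1/(h_o·A) = 1/(20.1×14.4) = 0.003455 K/W
R_total = 0.2508 K/W
Q = ΔT / R_total = 733 / 0.2508

Q ≈ 2920 W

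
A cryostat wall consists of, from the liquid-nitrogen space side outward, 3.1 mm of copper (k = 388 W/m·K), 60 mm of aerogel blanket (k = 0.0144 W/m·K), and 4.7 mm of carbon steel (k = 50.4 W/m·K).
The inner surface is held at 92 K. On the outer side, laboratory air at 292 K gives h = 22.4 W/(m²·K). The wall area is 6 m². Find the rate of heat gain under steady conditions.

Using the resistance-network approach (series):
R_copper = L/(kA) = 0.0031/(388×6) = 1.332×10^-6 K/W
R_aerogel blanket = L/(kA) = 0.06/(0.0144×6) = 0.6944 K/W
R_carbon steel = L/(kA) = 0.0047/(50.4×6) = 1.554×10^-5 K/W
R_outer film = 1/(h_o·A) = 1/(22.4×6) = 0.00744 K/W
R_total = 0.7019 K/W
Q = ΔT / R_total = 200 / 0.7019

Q ≈ 285 W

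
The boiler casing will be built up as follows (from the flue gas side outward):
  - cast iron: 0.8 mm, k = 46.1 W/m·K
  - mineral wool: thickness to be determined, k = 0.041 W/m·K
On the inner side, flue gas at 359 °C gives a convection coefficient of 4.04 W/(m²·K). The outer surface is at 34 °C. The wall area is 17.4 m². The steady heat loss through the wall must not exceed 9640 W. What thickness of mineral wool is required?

L ≈ 13.9 mm

Thermal resistances in series:
R_inner film = 1/(h_i·A) = 1/(4.04×17.4) = 0.01423 K/W
R_cast iron = L/(kA) = 0.0008/(46.1×17.4) = 9.973×10^-7 K/W
Sum of the known resistances R_other = 0.01423 K/W
Required total resistance R_tot = ΔT/Q_allow = 325/9640 = 0.03371 K/W
R_mineral wool = R_tot − R_other = 0.01949 K/W
L = R·k·A = 0.01949×0.041×17.4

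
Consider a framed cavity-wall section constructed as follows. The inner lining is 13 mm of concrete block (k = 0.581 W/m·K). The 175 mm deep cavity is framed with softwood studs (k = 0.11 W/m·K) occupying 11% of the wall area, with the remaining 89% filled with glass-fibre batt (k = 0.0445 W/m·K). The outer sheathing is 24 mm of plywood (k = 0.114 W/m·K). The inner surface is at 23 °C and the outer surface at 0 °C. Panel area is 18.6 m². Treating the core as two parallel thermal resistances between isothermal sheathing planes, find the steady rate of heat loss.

Sheathing layers in series; stud and cavity paths in parallel between them.
R_inner = 0.013/(0.581×18.6) = 0.001203 K/W
R_stud  = 0.175/(0.11×0.11×18.6) = 0.7776 K/W
R_cav   = 0.175/(0.0445×0.89×18.6) = 0.2376 K/W
1/R_core = 1/R_stud + 1/R_cav → R_core = 0.182 K/W
R_outer = 0.024/(0.114×18.6) = 0.01132 K/W
R_total = 0.1945 K/W
Q = ΔT/R_total = 23/0.1945

Q ≈ 118 W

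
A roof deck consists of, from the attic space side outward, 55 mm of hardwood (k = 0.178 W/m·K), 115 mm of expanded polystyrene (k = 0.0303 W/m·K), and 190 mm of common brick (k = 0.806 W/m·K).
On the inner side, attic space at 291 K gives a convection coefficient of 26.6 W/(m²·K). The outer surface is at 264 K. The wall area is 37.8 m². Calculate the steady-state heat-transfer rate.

Q ≈ 233 W

Series thermal resistances:
R_inner film = 1/(h_i·A) = 1/(26.6×37.8) = 9.945×10^-4 K/W
R_hardwood = L/(kA) = 0.055/(0.178×37.8) = 0.008174 K/W
R_expanded polystyrene = L/(kA) = 0.115/(0.0303×37.8) = 0.1004 K/W
R_common brick = L/(kA) = 0.19/(0.806×37.8) = 0.006236 K/W
R_total = 0.1158 K/W
Q = ΔT / R_total = 27 / 0.1158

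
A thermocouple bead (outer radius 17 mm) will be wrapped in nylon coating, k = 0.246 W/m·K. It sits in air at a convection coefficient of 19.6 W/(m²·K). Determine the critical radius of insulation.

r_cr ≈ 25.1 mm

For a sphere r_cr = 2k/h = 2×0.246/19.6
r_cr = 25.1 mm; since the bare radius (17 mm) is below r_cr, adding a thin layer of insulation will *increase* heat loss.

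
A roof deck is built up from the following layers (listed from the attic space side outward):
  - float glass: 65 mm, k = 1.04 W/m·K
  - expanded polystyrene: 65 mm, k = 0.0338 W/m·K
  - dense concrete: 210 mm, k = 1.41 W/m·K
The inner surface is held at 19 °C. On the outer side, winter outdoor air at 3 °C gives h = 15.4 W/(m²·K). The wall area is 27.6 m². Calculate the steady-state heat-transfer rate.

Q ≈ 201 W

Using the resistance-network approach (series):
R_float glass = L/(kA) = 0.065/(1.04×27.6) = 0.002264 K/W
R_expanded polystyrene = L/(kA) = 0.065/(0.0338×27.6) = 0.06968 K/W
R_dense concrete = L/(kA) = 0.21/(1.41×27.6) = 0.005396 K/W
R_outer film = 1/(h_o·A) = 1/(15.4×27.6) = 0.002353 K/W
R_total = 0.07969 K/W
Q = ΔT / R_total = 16 / 0.07969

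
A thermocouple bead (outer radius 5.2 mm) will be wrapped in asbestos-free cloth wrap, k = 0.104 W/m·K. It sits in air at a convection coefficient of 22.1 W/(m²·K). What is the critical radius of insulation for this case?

r_cr ≈ 9.41 mm

For a sphere r_cr = 2k/h = 2×0.104/22.1
r_cr = 9.41 mm; since the bare radius (5.2 mm) is below r_cr, adding a thin layer of insulation will *increase* heat loss.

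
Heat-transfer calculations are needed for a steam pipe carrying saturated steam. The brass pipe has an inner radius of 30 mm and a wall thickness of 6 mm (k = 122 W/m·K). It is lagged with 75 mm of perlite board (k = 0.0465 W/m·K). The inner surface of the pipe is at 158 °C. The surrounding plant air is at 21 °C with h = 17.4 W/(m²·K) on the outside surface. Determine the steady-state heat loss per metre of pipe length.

q′ ≈ 34.8 W/m

For a radial system each layer contributes R = ln(r_out/r_in)/(2πkL); films add R = 1/(hA).
R_brass pipe wall = ln(36/30)/(2π×122×1) = 2.378×10^-4 K/W
R_perlite board = ln(111/36)/(2π×0.0465×1) = 3.854 K/W
R_outer film = 1/(h_o·2πr_oL) = 1/(17.4×2π×0.111×1) = 0.0824 K/W
R_total = 3.937 K/W
Q = ΔT/R_total = 137/3.937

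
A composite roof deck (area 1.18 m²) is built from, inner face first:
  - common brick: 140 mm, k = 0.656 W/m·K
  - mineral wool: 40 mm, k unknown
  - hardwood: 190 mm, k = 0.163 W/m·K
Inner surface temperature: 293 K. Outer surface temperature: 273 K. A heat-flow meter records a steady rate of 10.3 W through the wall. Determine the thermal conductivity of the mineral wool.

k ≈ 0.0438 W/(m·K)

Treating each layer as a thermal resistance in series:
R_common brick = L/(kA) = 0.14/(0.656×1.18) = 0.1809 K/W
R_hardwood = L/(kA) = 0.19/(0.163×1.18) = 0.9878 K/W
Sum of known resistances R_other = 1.169 K/W
Total R = ΔT/Q = 20/10.3 = 1.942 K/W
R_mineral wool = R_total − R_other = 0.7731 K/W
k = L/(R·A) = 0.04/(0.7731×1.18)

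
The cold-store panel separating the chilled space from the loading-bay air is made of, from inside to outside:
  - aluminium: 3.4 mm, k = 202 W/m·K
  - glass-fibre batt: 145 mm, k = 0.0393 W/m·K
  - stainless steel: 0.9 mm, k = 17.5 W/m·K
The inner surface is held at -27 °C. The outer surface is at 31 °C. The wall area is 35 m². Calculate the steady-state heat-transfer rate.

Q ≈ 550 W

Treating each layer as a thermal resistance in series:
R_aluminium = L/(kA) = 0.0034/(202×35) = 4.809×10^-7 K/W
R_glass-fibre batt = L/(kA) = 0.145/(0.0393×35) = 0.1054 K/W
R_stainless steel = L/(kA) = 0.0009/(17.5×35) = 1.469×10^-6 K/W
R_total = 0.1054 K/W
Q = ΔT / R_total = 58 / 0.1054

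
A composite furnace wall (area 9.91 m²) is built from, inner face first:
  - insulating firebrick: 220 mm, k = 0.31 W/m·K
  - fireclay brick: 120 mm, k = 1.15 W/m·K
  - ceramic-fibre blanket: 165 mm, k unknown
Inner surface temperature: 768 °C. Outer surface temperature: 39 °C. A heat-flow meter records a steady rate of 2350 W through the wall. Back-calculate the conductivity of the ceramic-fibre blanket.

Treating each layer as a thermal resistance in series:
R_insulating firebrick = L/(kA) = 0.22/(0.31×9.91) = 0.07161 K/W
R_fireclay brick = L/(kA) = 0.12/(1.15×9.91) = 0.01053 K/W
Sum of known resistances R_other = 0.08214 K/W
Total R = ΔT/Q = 729/2350 = 0.3102 K/W
R_ceramic-fibre blanket = R_total − R_other = 0.2281 K/W
k = L/(R·A) = 0.165/(0.2281×9.91)

k ≈ 0.073 W/(m·K)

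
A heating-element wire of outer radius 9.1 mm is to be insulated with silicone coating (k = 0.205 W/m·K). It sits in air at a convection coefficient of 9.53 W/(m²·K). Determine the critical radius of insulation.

r_cr ≈ 21.5 mm

For a cylinder r_cr = k/h = 0.205/9.53
r_cr = 21.5 mm; since the bare radius (9.1 mm) is below r_cr, adding a thin layer of insulation will *increase* heat loss.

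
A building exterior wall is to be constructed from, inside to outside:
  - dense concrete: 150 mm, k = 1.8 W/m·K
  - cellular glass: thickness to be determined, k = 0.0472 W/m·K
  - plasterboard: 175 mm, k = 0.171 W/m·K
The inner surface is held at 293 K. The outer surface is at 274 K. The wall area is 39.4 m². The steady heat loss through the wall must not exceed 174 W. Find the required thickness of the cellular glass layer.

Model the wall as resistances in series:
R_dense concrete = L/(kA) = 0.15/(1.8×39.4) = 0.002115 K/W
R_plasterboard = L/(kA) = 0.175/(0.171×39.4) = 0.02597 K/W
Sum of the known resistances R_other = 0.02809 K/W
Required total resistance R_tot = ΔT/Q_allow = 19/174 = 0.1092 K/W
R_cellular glass = R_tot − R_other = 0.08111 K/W
L = R·k·A = 0.08111×0.0472×39.4

L ≈ 151 mm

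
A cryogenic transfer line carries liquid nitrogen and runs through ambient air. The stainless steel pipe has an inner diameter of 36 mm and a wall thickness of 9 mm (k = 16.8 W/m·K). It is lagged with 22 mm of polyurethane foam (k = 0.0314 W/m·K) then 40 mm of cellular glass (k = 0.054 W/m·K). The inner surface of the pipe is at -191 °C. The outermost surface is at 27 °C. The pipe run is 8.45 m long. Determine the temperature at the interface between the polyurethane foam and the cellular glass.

Treating each annulus and film as a series resistance:
R_stainless steel pipe wall = ln(27/18)/(2π×16.8×8.45) = 4.546×10^-4 K/W
R_polyurethane foam = ln(49/27)/(2π×0.0314×8.45) = 0.3575 K/W
R_cellular glass = ln(89/49)/(2π×0.054×8.45) = 0.2082 K/W
R_total = 0.5661 K/W
Q = ΔT/R_total = 218/0.5661
Q = 385 W
T_interface = T_inner + Q·ΣR(inner→interface) = -191 + 385×0.3579

T ≈ -53.2 °C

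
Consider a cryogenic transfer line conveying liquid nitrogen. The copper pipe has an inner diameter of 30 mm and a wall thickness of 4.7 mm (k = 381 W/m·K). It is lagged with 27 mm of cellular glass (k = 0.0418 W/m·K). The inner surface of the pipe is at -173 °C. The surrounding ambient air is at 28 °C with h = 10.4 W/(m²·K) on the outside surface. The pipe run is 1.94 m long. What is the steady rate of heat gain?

Per-layer cylindrical resistances, series-summed:
R_copper pipe wall = ln(19.7/15)/(2π×381×1.94) = 5.869×10^-5 K/W
R_cellular glass = ln(46.7/19.7)/(2π×0.0418×1.94) = 1.694 K/W
R_outer film = 1/(h_o·2πr_oL) = 1/(10.4×2π×0.0467×1.94) = 0.1689 K/W
R_total = 1.863 K/W
Q = ΔT/R_total = 201/1.863

Q ≈ 108 W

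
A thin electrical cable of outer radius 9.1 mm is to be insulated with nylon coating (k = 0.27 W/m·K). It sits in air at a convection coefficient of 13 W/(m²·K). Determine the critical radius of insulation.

For a cylinder r_cr = k/h = 0.27/13
r_cr = 20.8 mm; since the bare radius (9.1 mm) is below r_cr, adding a thin layer of insulation will *increase* heat loss.

r_cr ≈ 20.8 mm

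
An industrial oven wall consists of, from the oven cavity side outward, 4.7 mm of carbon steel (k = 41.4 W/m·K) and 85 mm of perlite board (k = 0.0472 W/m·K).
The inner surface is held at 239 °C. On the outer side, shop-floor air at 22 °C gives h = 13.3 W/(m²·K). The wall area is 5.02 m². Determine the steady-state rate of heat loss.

Series thermal resistances:
R_carbon steel = L/(kA) = 0.0047/(41.4×5.02) = 2.261×10^-5 K/W
R_perlite board = L/(kA) = 0.085/(0.0472×5.02) = 0.3587 K/W
R_outer film = 1/(h_o·A) = 1/(13.3×5.02) = 0.01498 K/W
R_total = 0.3737 K/W
Q = ΔT / R_total = 217 / 0.3737

Q ≈ 581 W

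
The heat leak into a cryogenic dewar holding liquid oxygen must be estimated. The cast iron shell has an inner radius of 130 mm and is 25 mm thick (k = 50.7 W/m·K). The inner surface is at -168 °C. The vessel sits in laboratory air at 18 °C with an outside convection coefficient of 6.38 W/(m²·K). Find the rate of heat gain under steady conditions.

For a spherical shell R = (1/r₁ − 1/r₂)/(4πk); film R = 1/(h·4πr²). In series:
R_cast iron shell = (1/0.13 − 1/0.155)/(4π×50.7) = 0.001947 K/W
R_outer film = 1/(h·4πr_o²) = 1/(6.38×4π×0.155²) = 0.5192 K/W
R_total = 0.5211 K/W
Q = ΔT/R_total = 186/0.5211

Q ≈ 357 W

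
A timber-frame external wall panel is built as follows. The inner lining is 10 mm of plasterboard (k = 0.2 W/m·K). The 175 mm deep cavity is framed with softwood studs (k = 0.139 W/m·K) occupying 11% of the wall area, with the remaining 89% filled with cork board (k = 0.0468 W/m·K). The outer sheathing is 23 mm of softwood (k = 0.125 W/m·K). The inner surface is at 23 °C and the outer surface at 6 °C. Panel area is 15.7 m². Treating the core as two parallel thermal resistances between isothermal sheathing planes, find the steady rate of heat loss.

Q ≈ 80.7 W

Sheathing layers in series; stud and cavity paths in parallel between them.
R_inner = 0.01/(0.2×15.7) = 0.003185 K/W
R_stud  = 0.175/(0.139×0.11×15.7) = 0.729 K/W
R_cav   = 0.175/(0.0468×0.89×15.7) = 0.2676 K/W
1/R_core = 1/R_stud + 1/R_cav → R_core = 0.1958 K/W
R_outer = 0.023/(0.125×15.7) = 0.01172 K/W
R_total = 0.2107 K/W
Q = ΔT/R_total = 17/0.2107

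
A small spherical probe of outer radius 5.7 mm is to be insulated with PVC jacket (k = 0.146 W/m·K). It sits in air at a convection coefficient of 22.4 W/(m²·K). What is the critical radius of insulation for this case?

r_cr ≈ 13 mm

For a sphere r_cr = 2k/h = 2×0.146/22.4
r_cr = 13 mm; since the bare radius (5.7 mm) is below r_cr, adding a thin layer of insulation will *increase* heat loss.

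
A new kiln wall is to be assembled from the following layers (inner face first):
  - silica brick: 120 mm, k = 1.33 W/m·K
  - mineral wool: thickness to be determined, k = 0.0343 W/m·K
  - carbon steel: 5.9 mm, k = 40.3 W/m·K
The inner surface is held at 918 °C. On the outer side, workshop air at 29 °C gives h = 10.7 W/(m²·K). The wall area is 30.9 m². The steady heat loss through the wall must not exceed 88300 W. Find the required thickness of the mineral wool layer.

Using the resistance-network approach (series):
R_silica brick = L/(kA) = 0.12/(1.33×30.9) = 0.00292 K/W
R_carbon steel = L/(kA) = 0.0059/(40.3×30.9) = 4.738×10^-6 K/W
R_outer film = 1/(h_o·A) = 1/(10.7×30.9) = 0.003025 K/W
Sum of the known resistances R_other = 0.005949 K/W
Required total resistance R_tot = ΔT/Q_allow = 889/88300 = 0.01007 K/W
R_mineral wool = R_tot − R_other = 0.004119 K/W
L = R·k·A = 0.004119×0.0343×30.9

L ≈ 4.37 mm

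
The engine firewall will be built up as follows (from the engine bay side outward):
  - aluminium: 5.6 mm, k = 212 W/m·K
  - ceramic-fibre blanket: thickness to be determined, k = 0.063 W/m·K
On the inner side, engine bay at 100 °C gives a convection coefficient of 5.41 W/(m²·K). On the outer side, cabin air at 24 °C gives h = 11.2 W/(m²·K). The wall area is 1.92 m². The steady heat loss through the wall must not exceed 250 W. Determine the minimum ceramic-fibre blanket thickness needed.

Treating each layer as a thermal resistance in series:
R_inner film = 1/(h_i·A) = 1/(5.41×1.92) = 0.09627 K/W
R_aluminium = L/(kA) = 0.0056/(212×1.92) = 1.376×10^-5 K/W
R_outer film = 1/(h_o·A) = 1/(11.2×1.92) = 0.0465 K/W
Sum of the known resistances R_other = 0.1428 K/W
Required total resistance R_tot = ΔT/Q_allow = 76/250 = 0.304 K/W
R_ceramic-fibre blanket = R_tot − R_other = 0.1612 K/W
L = R·k·A = 0.1612×0.063×1.92

L ≈ 19.5 mm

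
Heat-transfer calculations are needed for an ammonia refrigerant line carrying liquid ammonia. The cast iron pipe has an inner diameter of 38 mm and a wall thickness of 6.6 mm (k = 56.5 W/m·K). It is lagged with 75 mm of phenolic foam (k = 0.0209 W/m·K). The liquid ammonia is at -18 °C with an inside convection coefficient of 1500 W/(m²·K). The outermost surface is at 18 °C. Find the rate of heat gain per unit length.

Radial resistances (cylindrical: R_cond = ln(r_o/r_i)/(2πkL), R_conv = 1/(h·2πrL)):
R_inner film = 1/(h_i·2πr₁L) = 1/(1500×2π×0.019×1) = 0.005584 K/W
R_cast iron pipe wall = ln(25.6/19)/(2π×56.5×1) = 8.399×10^-4 K/W
R_phenolic foam = ln(100.6/25.6)/(2π×0.0209×1) = 10.42 K/W
R_total = 10.43 K/W
Q = ΔT/R_total = 36/10.43

q′ ≈ 3.45 W/m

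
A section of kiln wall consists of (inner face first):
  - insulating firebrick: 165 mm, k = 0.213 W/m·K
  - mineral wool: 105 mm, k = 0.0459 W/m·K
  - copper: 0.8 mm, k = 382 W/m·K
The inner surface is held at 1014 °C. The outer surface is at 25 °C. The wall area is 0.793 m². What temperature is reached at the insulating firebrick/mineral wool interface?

T ≈ 764 °C

Using the resistance-network approach (series):
R_insulating firebrick = L/(kA) = 0.165/(0.213×0.793) = 0.9769 K/W
R_mineral wool = L/(kA) = 0.105/(0.0459×0.793) = 2.885 K/W
R_copper = L/(kA) = 0.0008/(382×0.793) = 2.641×10^-6 K/W
R_total = 3.862 K/W;  Q = ΔT/R_total = 989/3.862 = 256.1 W
T_interface = T_inner − Q·ΣR(inner→interface) = 1014 − 256×0.9769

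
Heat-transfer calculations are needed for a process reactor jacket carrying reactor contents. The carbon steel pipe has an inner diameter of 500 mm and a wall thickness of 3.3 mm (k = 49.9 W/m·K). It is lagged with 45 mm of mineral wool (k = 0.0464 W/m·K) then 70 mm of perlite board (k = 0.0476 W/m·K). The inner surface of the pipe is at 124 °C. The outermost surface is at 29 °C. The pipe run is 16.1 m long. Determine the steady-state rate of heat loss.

Q ≈ 1210 W

Per-layer cylindrical resistances, series-summed:
R_carbon steel pipe wall = ln(253.3/250)/(2π×49.9×16.1) = 2.598×10^-6 K/W
R_mineral wool = ln(298.3/253.3)/(2π×0.0464×16.1) = 0.03484 K/W
R_perlite board = ln(368.3/298.3)/(2π×0.0476×16.1) = 0.04378 K/W
R_total = 0.07862 K/W
Q = ΔT/R_total = 95/0.07862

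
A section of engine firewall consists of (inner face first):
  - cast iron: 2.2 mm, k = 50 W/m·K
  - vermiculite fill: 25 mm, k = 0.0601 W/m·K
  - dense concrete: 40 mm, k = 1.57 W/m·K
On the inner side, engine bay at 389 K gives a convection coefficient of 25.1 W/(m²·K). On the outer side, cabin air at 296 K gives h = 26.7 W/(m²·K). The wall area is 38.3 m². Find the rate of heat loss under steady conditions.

Q ≈ 6870 W

Series thermal resistances:
R_inner film = 1/(h_i·A) = 1/(25.1×38.3) = 0.00104 K/W
R_cast iron = L/(kA) = 0.0022/(50×38.3) = 1.149×10^-6 K/W
R_vermiculite fill = L/(kA) = 0.025/(0.0601×38.3) = 0.01086 K/W
R_dense concrete = L/(kA) = 0.04/(1.57×38.3) = 6.652×10^-4 K/W
R_outer film = 1/(h_o·A) = 1/(26.7×38.3) = 9.779×10^-4 K/W
R_total = 0.01355 K/W
Q = ΔT / R_total = 93 / 0.01355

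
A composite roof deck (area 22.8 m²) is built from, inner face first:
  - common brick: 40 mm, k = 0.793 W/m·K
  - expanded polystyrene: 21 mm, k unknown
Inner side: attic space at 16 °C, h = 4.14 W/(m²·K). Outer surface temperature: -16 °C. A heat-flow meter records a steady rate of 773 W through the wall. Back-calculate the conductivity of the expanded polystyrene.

k ≈ 0.0322 W/(m·K)

Series thermal resistances:
R_inner film = 1/(h_i·A) = 1/(4.14×22.8) = 0.01059 K/W
R_common brick = L/(kA) = 0.04/(0.793×22.8) = 0.002212 K/W
Sum of known resistances R_other = 0.01281 K/W
Total R = ΔT/Q = 32/773 = 0.0414 K/W
R_expanded polystyrene = R_total − R_other = 0.02859 K/W
k = L/(R·A) = 0.021/(0.02859×22.8)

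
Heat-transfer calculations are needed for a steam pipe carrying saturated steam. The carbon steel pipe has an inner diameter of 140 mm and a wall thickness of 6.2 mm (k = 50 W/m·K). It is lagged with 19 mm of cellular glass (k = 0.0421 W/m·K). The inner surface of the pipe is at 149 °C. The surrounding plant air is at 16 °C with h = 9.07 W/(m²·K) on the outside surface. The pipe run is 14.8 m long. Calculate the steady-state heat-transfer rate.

Q ≈ 1920 W

For a radial system each layer contributes R = ln(r_out/r_in)/(2πkL); films add R = 1/(hA).
R_carbon steel pipe wall = ln(76.2/70)/(2π×50×14.8) = 1.825×10^-5 K/W
R_cellular glass = ln(95.2/76.2)/(2π×0.0421×14.8) = 0.05686 K/W
R_outer film = 1/(h_o·2πr_oL) = 1/(9.07×2π×0.0952×14.8) = 0.01245 K/W
R_total = 0.06934 K/W
Q = ΔT/R_total = 133/0.06934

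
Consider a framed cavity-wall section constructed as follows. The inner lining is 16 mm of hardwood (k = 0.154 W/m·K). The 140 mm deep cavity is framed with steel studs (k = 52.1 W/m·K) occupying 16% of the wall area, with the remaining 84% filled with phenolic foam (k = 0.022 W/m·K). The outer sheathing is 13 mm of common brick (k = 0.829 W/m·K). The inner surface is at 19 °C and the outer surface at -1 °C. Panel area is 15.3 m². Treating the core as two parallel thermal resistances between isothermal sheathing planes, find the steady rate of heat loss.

Q ≈ 2240 W

Sheathing layers in series; stud and cavity paths in parallel between them.
R_inner = 0.016/(0.154×15.3) = 0.006791 K/W
R_stud  = 0.14/(52.1×0.16×15.3) = 0.001098 K/W
R_cav   = 0.14/(0.022×0.84×15.3) = 0.4951 K/W
1/R_core = 1/R_stud + 1/R_cav → R_core = 0.001095 K/W
R_outer = 0.013/(0.829×15.3) = 0.001025 K/W
R_total = 0.008911 K/W
Q = ΔT/R_total = 20/0.008911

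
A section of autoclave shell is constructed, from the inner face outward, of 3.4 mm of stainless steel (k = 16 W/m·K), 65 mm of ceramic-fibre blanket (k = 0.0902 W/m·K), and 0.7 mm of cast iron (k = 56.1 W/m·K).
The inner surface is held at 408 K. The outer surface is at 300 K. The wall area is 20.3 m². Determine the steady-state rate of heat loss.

Thermal resistances in series:
R_stainless steel = L/(kA) = 0.0034/(16×20.3) = 1.047×10^-5 K/W
R_ceramic-fibre blanket = L/(kA) = 0.065/(0.0902×20.3) = 0.0355 K/W
R_cast iron = L/(kA) = 0.0007/(56.1×20.3) = 6.147×10^-7 K/W
R_total = 0.03551 K/W
Q = ΔT / R_total = 108 / 0.03551

Q ≈ 3040 W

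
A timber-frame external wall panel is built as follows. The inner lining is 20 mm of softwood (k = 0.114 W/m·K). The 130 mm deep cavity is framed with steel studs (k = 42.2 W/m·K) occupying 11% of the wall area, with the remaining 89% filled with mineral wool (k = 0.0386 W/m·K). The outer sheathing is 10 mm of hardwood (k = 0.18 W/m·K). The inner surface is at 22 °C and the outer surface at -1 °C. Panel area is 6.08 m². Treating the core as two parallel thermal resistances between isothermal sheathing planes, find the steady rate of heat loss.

Q ≈ 540 W

Sheathing layers in series; stud and cavity paths in parallel between them.
R_inner = 0.02/(0.114×6.08) = 0.02886 K/W
R_stud  = 0.13/(42.2×0.11×6.08) = 0.004606 K/W
R_cav   = 0.13/(0.0386×0.89×6.08) = 0.6224 K/W
1/R_core = 1/R_stud + 1/R_cav → R_core = 0.004572 K/W
R_outer = 0.01/(0.18×6.08) = 0.009137 K/W
R_total = 0.04256 K/W
Q = ΔT/R_total = 23/0.04256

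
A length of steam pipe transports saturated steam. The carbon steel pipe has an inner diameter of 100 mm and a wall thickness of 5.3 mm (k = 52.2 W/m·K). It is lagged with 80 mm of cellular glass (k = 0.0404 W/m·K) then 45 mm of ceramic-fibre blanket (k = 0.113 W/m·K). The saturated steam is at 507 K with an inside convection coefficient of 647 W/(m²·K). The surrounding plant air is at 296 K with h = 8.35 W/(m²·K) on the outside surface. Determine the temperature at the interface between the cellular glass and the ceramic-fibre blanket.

For a radial system each layer contributes R = ln(r_out/r_in)/(2πkL); films add R = 1/(hA).
R_inner film = 1/(h_i·2πr₁L) = 1/(647×2π×0.05×1) = 0.00492 K/W
R_carbon steel pipe wall = ln(55.3/50)/(2π×52.2×1) = 3.072×10^-4 K/W
R_cellular glass = ln(135.3/55.3)/(2π×0.0404×1) = 3.525 K/W
R_ceramic-fibre blanket = ln(180.3/135.3)/(2π×0.113×1) = 0.4044 K/W
R_outer film = 1/(h_o·2πr_oL) = 1/(8.35×2π×0.1803×1) = 0.1057 K/W
R_total = 4.04 K/W
Q = ΔT/R_total = 211/4.04
Q = 52.2 W/m
T_interface = T_inner − Q·ΣR(inner→interface) = 507 − 52.2×3.53

T ≈ 323 K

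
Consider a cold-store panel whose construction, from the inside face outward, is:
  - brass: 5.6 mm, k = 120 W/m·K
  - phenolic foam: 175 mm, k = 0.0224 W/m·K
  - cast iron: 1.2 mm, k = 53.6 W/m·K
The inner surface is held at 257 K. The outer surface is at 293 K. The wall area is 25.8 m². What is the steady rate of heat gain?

Treating each layer as a thermal resistance in series:
R_brass = L/(kA) = 0.0056/(120×25.8) = 1.809×10^-6 K/W
R_phenolic foam = L/(kA) = 0.175/(0.0224×25.8) = 0.3028 K/W
R_cast iron = L/(kA) = 0.0012/(53.6×25.8) = 8.678×10^-7 K/W
R_total = 0.3028 K/W
Q = ΔT / R_total = 36 / 0.3028

Q ≈ 119 W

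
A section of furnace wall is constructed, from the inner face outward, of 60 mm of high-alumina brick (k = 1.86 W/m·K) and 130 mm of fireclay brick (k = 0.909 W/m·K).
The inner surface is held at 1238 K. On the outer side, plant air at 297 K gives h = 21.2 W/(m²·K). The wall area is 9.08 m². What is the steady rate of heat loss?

Using the resistance-network approach (series):
R_high-alumina brick = L/(kA) = 0.06/(1.86×9.08) = 0.003553 K/W
R_fireclay brick = L/(kA) = 0.13/(0.909×9.08) = 0.01575 K/W
R_outer film = 1/(h_o·A) = 1/(21.2×9.08) = 0.005195 K/W
R_total = 0.0245 K/W
Q = ΔT / R_total = 941 / 0.0245

Q ≈ 38400 W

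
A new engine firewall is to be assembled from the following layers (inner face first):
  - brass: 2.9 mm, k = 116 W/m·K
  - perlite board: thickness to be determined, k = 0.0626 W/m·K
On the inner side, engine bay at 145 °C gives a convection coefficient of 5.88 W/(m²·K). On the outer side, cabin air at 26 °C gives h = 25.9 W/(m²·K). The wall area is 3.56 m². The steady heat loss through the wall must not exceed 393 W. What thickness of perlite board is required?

Model the wall as resistances in series:
R_inner film = 1/(h_i·A) = 1/(5.88×3.56) = 0.04777 K/W
R_brass = L/(kA) = 0.0029/(116×3.56) = 7.022×10^-6 K/W
R_outer film = 1/(h_o·A) = 1/(25.9×3.56) = 0.01085 K/W
Sum of the known resistances R_other = 0.05862 K/W
Required total resistance R_tot = ΔT/Q_allow = 119/393 = 0.3028 K/W
R_perlite board = R_tot − R_other = 0.2442 K/W
L = R·k·A = 0.2442×0.0626×3.56

L ≈ 54.4 mm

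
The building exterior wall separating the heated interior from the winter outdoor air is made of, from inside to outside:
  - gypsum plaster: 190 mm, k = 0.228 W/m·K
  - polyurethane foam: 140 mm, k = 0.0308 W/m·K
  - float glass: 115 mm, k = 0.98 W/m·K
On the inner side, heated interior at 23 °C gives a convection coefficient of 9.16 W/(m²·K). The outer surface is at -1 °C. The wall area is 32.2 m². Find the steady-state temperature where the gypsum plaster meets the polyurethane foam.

Model the wall as resistances in series:
R_inner film = 1/(h_i·A) = 1/(9.16×32.2) = 0.00339 K/W
R_gypsum plaster = L/(kA) = 0.19/(0.228×32.2) = 0.02588 K/W
R_polyurethane foam = L/(kA) = 0.14/(0.0308×32.2) = 0.1412 K/W
R_float glass = L/(kA) = 0.115/(0.98×32.2) = 0.003644 K/W
R_total = 0.1741 K/W;  Q = ΔT/R_total = 24/0.1741 = 137.9 W
T_interface = T_inner − Q·ΣR(inner→interface) = 23 − 138×0.02927

T ≈ 19 °C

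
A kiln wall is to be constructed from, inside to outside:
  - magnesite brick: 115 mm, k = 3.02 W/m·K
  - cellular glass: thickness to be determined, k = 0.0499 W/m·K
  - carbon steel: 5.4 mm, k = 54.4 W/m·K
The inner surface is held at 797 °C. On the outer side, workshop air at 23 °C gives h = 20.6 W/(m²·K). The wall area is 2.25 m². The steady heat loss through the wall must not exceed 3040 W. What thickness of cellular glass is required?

Treating each layer as a thermal resistance in series:
R_magnesite brick = L/(kA) = 0.115/(3.02×2.25) = 0.01692 K/W
R_carbon steel = L/(kA) = 0.0054/(54.4×2.25) = 4.412×10^-5 K/W
R_outer film = 1/(h_o·A) = 1/(20.6×2.25) = 0.02157 K/W
Sum of the known resistances R_other = 0.03854 K/W
Required total resistance R_tot = ΔT/Q_allow = 774/3040 = 0.2546 K/W
R_cellular glass = R_tot − R_other = 0.2161 K/W
L = R·k·A = 0.2161×0.0499×2.25

L ≈ 24.3 mm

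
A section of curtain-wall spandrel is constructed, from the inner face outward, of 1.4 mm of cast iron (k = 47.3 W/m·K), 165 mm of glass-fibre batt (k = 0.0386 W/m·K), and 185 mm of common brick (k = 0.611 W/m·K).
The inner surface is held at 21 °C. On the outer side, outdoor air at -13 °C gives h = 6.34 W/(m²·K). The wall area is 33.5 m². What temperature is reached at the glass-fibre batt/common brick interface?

Treating each layer as a thermal resistance in series:
R_cast iron = L/(kA) = 0.0014/(47.3×33.5) = 8.835×10^-7 K/W
R_glass-fibre batt = L/(kA) = 0.165/(0.0386×33.5) = 0.1276 K/W
R_common brick = L/(kA) = 0.185/(0.611×33.5) = 0.009038 K/W
R_outer film = 1/(h_o·A) = 1/(6.34×33.5) = 0.004708 K/W
R_total = 0.1413 K/W;  Q = ΔT/R_total = 34/0.1413 = 240.5 W
T_interface = T_inner − Q·ΣR(inner→interface) = 21 − 241×0.1276

T ≈ -9.69 °C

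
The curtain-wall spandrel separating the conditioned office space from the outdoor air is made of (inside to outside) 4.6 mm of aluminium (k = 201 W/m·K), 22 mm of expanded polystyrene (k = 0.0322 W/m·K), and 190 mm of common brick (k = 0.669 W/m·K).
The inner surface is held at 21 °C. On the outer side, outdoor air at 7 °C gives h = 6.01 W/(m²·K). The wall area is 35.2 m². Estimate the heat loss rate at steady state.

Q ≈ 435 W

Model the wall as resistances in series:
R_aluminium = L/(kA) = 0.0046/(201×35.2) = 6.502×10^-7 K/W
R_expanded polystyrene = L/(kA) = 0.022/(0.0322×35.2) = 0.01941 K/W
R_common brick = L/(kA) = 0.19/(0.669×35.2) = 0.008068 K/W
R_outer film = 1/(h_o·A) = 1/(6.01×35.2) = 0.004727 K/W
R_total = 0.03221 K/W
Q = ΔT / R_total = 14 / 0.03221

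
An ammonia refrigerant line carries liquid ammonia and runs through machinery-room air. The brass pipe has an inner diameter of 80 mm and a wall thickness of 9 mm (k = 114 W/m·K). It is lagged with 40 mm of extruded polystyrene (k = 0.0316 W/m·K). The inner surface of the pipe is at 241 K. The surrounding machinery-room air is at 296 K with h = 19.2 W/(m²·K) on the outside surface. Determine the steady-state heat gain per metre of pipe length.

q′ ≈ 17.7 W/m

Radial resistances (cylindrical: R_cond = ln(r_o/r_i)/(2πkL), R_conv = 1/(h·2πrL)):
R_brass pipe wall = ln(49/40)/(2π×114×1) = 2.833×10^-4 K/W
R_extruded polystyrene = ln(89/49)/(2π×0.0316×1) = 3.006 K/W
R_outer film = 1/(h_o·2πr_oL) = 1/(19.2×2π×0.089×1) = 0.09314 K/W
R_total = 3.099 K/W
Q = ΔT/R_total = 55/3.099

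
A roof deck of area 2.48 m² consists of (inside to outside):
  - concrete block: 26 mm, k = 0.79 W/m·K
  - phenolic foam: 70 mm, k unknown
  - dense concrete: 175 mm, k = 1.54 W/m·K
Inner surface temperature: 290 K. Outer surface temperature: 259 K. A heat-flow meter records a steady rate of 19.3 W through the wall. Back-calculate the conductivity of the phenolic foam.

Treating each layer as a thermal resistance in series:
R_concrete block = L/(kA) = 0.026/(0.79×2.48) = 0.01327 K/W
R_dense concrete = L/(kA) = 0.175/(1.54×2.48) = 0.04582 K/W
Sum of known resistances R_other = 0.05909 K/W
Total R = ΔT/Q = 31/19.3 = 1.606 K/W
R_phenolic foam = R_total − R_other = 1.547 K/W
k = L/(R·A) = 0.07/(1.547×2.48)

k ≈ 0.0182 W/(m·K)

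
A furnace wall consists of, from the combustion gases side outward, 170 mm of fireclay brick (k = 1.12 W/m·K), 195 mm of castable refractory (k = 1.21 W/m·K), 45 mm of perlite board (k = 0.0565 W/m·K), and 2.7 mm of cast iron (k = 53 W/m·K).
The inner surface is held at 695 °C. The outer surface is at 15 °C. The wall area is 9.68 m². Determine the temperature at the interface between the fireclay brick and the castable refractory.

T ≈ 602 °C

Series thermal resistances:
R_fireclay brick = L/(kA) = 0.17/(1.12×9.68) = 0.01568 K/W
R_castable refractory = L/(kA) = 0.195/(1.21×9.68) = 0.01665 K/W
R_perlite board = L/(kA) = 0.045/(0.0565×9.68) = 0.08228 K/W
R_cast iron = L/(kA) = 0.0027/(53×9.68) = 5.263×10^-6 K/W
R_total = 0.1146 K/W;  Q = ΔT/R_total = 680/0.1146 = 5933 W
T_interface = T_inner − Q·ΣR(inner→interface) = 695 − 5930×0.01568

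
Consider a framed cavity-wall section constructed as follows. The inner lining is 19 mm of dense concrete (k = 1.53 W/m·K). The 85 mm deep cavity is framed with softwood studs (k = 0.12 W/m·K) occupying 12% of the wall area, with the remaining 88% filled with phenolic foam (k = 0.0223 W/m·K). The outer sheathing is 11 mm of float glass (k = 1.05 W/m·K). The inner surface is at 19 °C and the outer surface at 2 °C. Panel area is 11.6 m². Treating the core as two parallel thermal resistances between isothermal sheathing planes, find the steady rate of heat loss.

Sheathing layers in series; stud and cavity paths in parallel between them.
R_inner = 0.019/(1.53×11.6) = 0.001071 K/W
R_stud  = 0.085/(0.12×0.12×11.6) = 0.5089 K/W
R_cav   = 0.085/(0.0223×0.88×11.6) = 0.3734 K/W
1/R_core = 1/R_stud + 1/R_cav → R_core = 0.2154 K/W
R_outer = 0.011/(1.05×11.6) = 9.031×10^-4 K/W
R_total = 0.2173 K/W
Q = ΔT/R_total = 17/0.2173

Q ≈ 78.2 W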